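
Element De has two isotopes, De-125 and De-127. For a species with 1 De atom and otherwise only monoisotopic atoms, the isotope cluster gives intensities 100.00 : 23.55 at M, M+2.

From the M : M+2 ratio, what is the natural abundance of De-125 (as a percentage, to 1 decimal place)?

Write p for the De-125 fraction. I(M+2)/I(M) = [C(1,1)·p^0·(1−p)] / p^1 = 1·(1−p)/p = 23.55/100.00 = 0.2355
(1−p)/p = 0.2355/1 = 0.2355  ⇒  p = 1/(1 + 0.2355) = 0.8094
De-125: 80.9%, De-127: 19.1%.

80.9%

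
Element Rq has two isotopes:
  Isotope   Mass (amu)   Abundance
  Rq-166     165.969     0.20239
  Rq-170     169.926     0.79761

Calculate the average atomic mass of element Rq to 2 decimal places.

169.13 amu

The abundance-weighted mean is 0.20239 × 165.969 + 0.79761 × 169.926
= 33.5905 + 135.5347 = 169.1252 amu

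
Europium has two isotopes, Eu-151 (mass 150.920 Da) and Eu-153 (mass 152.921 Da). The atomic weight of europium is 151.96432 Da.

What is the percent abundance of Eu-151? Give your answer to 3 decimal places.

47.810%

Writing the weighted mean with unknown fraction x of Eu-151:
150.920·x + 152.921·(1 − x) = 151.96432
(150.920 − 152.921)·x = 151.96432 − 152.921
x = -0.95668 / -2.001 = 0.47810 → 47.810% Eu-151, 52.190% Eu-153.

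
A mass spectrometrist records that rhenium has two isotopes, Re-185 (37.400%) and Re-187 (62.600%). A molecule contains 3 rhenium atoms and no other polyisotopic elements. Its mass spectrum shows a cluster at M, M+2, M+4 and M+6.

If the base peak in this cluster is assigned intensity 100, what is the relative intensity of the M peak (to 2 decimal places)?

11.90

Binomial terms of (0.37400 + 0.62600)^3: M 0.0523, M+2 0.2627, M+4 0.4397, M+6 0.2453 → M+4 is the base peak.
P(M+4) = C(3,2) × 0.37400^1 × 0.62600^2 = 3 × 0.3740 × 0.391876 = 0.439685 (base)
P(M) = C(3,0) × 0.37400^3 × 0.62600^0 = 1 × 0.05231362 × 1.0000 = 0.052314
Relative intensity = 0.052314 / 0.439685 × 100 = 11.90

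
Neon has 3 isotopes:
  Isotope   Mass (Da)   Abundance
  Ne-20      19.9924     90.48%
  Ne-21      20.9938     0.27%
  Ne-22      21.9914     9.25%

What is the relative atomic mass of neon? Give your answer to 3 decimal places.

The abundance-weighted mean is 0.9048 × 19.9924 + 0.0027 × 20.9938 + 0.0925 × 21.9914
= 18.08912 + 0.05668 + 2.03420 = 20.18000 Da

20.180 Da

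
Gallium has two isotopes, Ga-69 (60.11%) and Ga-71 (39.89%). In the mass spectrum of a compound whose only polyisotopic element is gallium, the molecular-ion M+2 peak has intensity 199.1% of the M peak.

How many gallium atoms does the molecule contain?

The M+2/M ratio from n Ga atoms is n · q/p = n · 0.3989/0.6011.
n = 1.991 × 0.6011/0.3989 = 3.00 ≈ 3

3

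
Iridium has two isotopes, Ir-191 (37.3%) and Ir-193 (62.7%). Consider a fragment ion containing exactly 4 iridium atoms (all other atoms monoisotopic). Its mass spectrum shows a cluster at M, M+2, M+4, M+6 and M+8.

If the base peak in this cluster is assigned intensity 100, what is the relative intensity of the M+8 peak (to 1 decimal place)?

42.0

Term probabilities: M 0.0194, M+2 0.1302, M+4 0.3282, M+6 0.3678, M+8 0.1546. Base peak = M+6.
P(M+6) = C(4,3) × 0.373^1 × 0.627^3 = 4 × 0.3730 × 0.24649188 = 0.367766 (base)
P(M+8) = C(4,4) × 0.373^0 × 0.627^4 = 1 × 1.0000 × 0.15455041 = 0.154550
Relative intensity = 0.154550 / 0.367766 × 100 = 42.0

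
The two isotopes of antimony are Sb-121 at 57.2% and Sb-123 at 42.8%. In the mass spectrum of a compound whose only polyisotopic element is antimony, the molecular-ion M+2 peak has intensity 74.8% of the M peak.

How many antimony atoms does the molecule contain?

For n independent Sb atoms, I(M+2)/I(M) = n · (abundance Sb-123) / (abundance Sb-121) = n · 0.428/0.572.
n = 0.748 × 0.572/0.428 = 1.00 ≈ 1

1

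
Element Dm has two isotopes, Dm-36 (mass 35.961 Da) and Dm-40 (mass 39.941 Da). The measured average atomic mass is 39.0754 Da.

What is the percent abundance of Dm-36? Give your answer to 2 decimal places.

21.75%

With x = fraction of Dm-36 (so Dm-40 is 1 − x):
35.961·x + 39.941·(1 − x) = 39.0754
(35.961 − 39.941)·x = 39.0754 − 39.941
x = -0.8656 / -3.980 = 0.21749 → 21.75% Dm-36, 78.25% Dm-40.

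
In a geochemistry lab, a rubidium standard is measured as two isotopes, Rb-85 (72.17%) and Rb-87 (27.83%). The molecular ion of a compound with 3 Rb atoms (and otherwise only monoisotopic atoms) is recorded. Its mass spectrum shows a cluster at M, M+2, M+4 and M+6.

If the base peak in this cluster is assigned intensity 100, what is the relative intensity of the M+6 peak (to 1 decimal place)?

5.0

Binomial terms of (0.7217 + 0.2783)^3: M 0.3759, M+2 0.4349, M+4 0.1677, M+6 0.0216 → M+2 is the base peak.
P(M+2) = C(3,1) × 0.7217^2 × 0.2783^1 = 3 × 0.52085089 × 0.2783 = 0.434858 (base)
P(M+6) = C(3,3) × 0.7217^0 × 0.2783^3 = 1 × 1.0000 × 0.02155458 = 0.021555
Relative intensity = 0.021555 / 0.434858 × 100 = 5.0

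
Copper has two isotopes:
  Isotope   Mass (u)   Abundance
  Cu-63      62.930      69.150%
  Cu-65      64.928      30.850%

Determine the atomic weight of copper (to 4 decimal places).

Weight each isotope mass by its fractional abundance: 0.69150 × 62.930 + 0.30850 × 64.928
= 43.51610 + 20.03029 = 63.54639 u

63.5464 u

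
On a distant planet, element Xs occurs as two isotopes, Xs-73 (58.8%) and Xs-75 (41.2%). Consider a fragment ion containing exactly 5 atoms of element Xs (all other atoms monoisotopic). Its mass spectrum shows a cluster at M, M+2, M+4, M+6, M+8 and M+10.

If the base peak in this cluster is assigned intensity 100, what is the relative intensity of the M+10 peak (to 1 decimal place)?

Term probabilities: M 0.0703, M+2 0.2463, M+4 0.3451, M+6 0.2418, M+8 0.0847, M+10 0.0119. Base peak = M+4.
P(M+4) = C(5,2) × 0.588^3 × 0.412^2 = 10 × 0.20329747 × 0.169744 = 0.345085 (base)
P(M+10) = C(5,5) × 0.588^0 × 0.412^5 = 1 × 1.0000 × 0.01187097 = 0.011871
Relative intensity = 0.011871 / 0.345085 × 100 = 3.4

3.4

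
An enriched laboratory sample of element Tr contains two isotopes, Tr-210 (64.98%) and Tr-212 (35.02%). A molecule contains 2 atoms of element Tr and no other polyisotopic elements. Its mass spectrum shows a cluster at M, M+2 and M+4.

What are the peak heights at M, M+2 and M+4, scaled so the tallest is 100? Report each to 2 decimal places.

Expanding (0.6498 + 0.3502)^2:
P(M) = 0.6498^2 = 0.422240
P(M+2) = 2 × 0.6498^1 × 0.3502^1 = 0.455120
P(M+4) = 0.3502^2 = 0.122640
The M+2 peak is largest (0.455120); scaling to 100 gives 92.78 : 100.00 : 26.95.

92.78 : 100.00 : 26.95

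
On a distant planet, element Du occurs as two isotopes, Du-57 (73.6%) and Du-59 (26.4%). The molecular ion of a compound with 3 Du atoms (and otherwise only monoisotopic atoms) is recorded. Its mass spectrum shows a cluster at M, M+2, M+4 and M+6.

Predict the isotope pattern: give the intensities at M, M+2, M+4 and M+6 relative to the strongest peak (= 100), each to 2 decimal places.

92.93 : 100.00 : 35.87 : 4.29

The 3 Du atoms are independent, so intensities follow the terms of (0.736 + 0.264)^3.
P(M) = 0.736^3 = 0.398688
P(M+2) = 3 × 0.736^2 × 0.264^1 = 0.429023
P(M+4) = 3 × 0.736^1 × 0.264^2 = 0.153889
P(M+6) = 0.264^3 = 0.018400
The M+2 peak is largest (0.429023); scaling to 100 gives 92.93 : 100.00 : 35.87 : 4.29.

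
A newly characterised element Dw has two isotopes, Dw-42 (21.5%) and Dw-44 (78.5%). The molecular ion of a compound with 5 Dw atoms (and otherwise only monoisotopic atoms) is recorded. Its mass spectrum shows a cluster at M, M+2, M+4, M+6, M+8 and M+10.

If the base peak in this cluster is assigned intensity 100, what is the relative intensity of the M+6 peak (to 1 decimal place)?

Term probabilities: M 0.0005, M+2 0.0084, M+4 0.0612, M+6 0.2236, M+8 0.4082, M+10 0.2981. Base peak = M+8.
P(M+8) = C(5,4) × 0.215^1 × 0.785^4 = 5 × 0.2150 × 0.37973325 = 0.408213 (base)
P(M+6) = C(5,3) × 0.215^2 × 0.785^3 = 10 × 0.046225 × 0.48373663 = 0.223607
Relative intensity = 0.223607 / 0.408213 × 100 = 54.8

54.8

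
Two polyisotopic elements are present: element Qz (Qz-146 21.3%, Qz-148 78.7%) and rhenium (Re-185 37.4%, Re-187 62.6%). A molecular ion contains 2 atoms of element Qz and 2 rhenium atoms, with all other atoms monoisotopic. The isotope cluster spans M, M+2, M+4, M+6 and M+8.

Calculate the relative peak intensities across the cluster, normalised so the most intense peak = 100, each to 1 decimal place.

1.5 : 16.2 : 62.0 : 100.0 : 57.6

Element Qz pattern (n=2): 0.045369 : 0.335262 : 0.619369
Rhenium pattern (n=2): 0.139876 : 0.468248 : 0.391876
Convolve the two distributions (both contribute in 2-u steps):
  M: 0.045369×0.139876 = 0.006346
  M+2: 0.045369×0.468248 + 0.335262×0.139876 = 0.068139
  M+4: 0.045369×0.391876 + 0.335262×0.468248 + 0.619369×0.139876 = 0.261400
  M+6: 0.335262×0.391876 + 0.619369×0.468248 = 0.421399
  M+8: 0.619369×0.391876 = 0.242716
Scale to base peak (0.421399) = 100: 1.5 : 16.2 : 62.0 : 100.0 : 57.6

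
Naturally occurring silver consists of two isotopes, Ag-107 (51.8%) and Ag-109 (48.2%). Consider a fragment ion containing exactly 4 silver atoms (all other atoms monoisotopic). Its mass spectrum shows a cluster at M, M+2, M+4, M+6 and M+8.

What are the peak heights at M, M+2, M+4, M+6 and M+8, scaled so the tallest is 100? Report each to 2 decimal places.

Expanding (0.518 + 0.482)^4:
P(M) = 0.518^4 = 0.071998
P(M+2) = 4 × 0.518^3 × 0.482^1 = 0.267976
P(M+4) = 6 × 0.518^2 × 0.482^2 = 0.374029
P(M+6) = 4 × 0.518^1 × 0.482^3 = 0.232023
P(M+8) = 0.482^4 = 0.053974
The M+4 peak is largest (0.374029); scaling to 100 gives 19.25 : 71.65 : 100.00 : 62.03 : 14.43.

19.25 : 71.65 : 100.00 : 62.03 : 14.43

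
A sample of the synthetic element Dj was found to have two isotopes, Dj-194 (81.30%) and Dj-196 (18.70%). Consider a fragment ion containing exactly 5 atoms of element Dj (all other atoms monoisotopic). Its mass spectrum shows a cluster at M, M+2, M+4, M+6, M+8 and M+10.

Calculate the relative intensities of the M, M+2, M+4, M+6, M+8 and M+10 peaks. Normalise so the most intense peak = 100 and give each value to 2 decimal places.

86.95 : 100.00 : 46.00 : 10.58 : 1.22 : 0.06

The 5 Dj atoms are independent, so intensities follow the terms of (0.8130 + 0.1870)^5.
P(M) = 0.8130^5 = 0.355183
P(M+2) = 5 × 0.8130^4 × 0.1870^1 = 0.408483
P(M+4) = 10 × 0.8130^3 × 0.1870^2 = 0.187912
P(M+6) = 10 × 0.8130^2 × 0.1870^3 = 0.043222
P(M+8) = 5 × 0.8130^1 × 0.1870^4 = 0.004971
P(M+10) = 0.1870^5 = 0.000229
The M+2 peak is largest (0.408483); scaling to 100 gives 86.95 : 100.00 : 46.00 : 10.58 : 1.22 : 0.06.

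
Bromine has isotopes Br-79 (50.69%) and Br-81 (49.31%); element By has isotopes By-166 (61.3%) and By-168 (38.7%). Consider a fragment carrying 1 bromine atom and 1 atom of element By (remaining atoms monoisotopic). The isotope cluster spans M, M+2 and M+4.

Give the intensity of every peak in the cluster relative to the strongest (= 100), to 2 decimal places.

62.34 : 100.00 : 38.29

Bromine pattern (n=1): 0.5069 : 0.4931
Element By pattern (n=1): 0.6130 : 0.3870
Convolve the two distributions (both contribute in 2-u steps):
  M: 0.5069×0.6130 = 0.310730
  M+2: 0.5069×0.3870 + 0.4931×0.6130 = 0.498441
  M+4: 0.4931×0.3870 = 0.190830
Scale to base peak (0.498441) = 100: 62.34 : 100.00 : 38.29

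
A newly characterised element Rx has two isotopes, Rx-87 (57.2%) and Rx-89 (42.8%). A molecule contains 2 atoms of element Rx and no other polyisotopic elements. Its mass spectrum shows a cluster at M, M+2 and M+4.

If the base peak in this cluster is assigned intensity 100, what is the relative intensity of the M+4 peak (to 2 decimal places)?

(0.572 + 0.428)^2 gives M 0.3272, M+2 0.4896, M+4 0.1832; the largest is M+2.
P(M+2) = C(2,1) × 0.572^1 × 0.428^1 = 2 × 0.5720 × 0.4280 = 0.489632 (base)
P(M+4) = C(2,2) × 0.572^0 × 0.428^2 = 1 × 1.0000 × 0.183184 = 0.183184
Relative intensity = 0.183184 / 0.489632 × 100 = 37.41

37.41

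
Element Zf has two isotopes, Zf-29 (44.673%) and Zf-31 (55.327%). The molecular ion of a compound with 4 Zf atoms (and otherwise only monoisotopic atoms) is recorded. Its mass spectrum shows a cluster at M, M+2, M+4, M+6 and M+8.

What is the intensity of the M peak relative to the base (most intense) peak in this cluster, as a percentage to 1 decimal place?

Term probabilities: M 0.0398, M+2 0.1973, M+4 0.3665, M+6 0.3026, M+8 0.0937. Base peak = M+4.
P(M+4) = C(4,2) × 0.44673^2 × 0.55327^2 = 6 × 0.19956769 × 0.30610769 = 0.366535 (base)
P(M) = C(4,0) × 0.44673^4 × 0.55327^0 = 1 × 0.03982726 × 1.0000 = 0.039827
Relative intensity = 0.039827 / 0.366535 × 100 = 10.9

10.9%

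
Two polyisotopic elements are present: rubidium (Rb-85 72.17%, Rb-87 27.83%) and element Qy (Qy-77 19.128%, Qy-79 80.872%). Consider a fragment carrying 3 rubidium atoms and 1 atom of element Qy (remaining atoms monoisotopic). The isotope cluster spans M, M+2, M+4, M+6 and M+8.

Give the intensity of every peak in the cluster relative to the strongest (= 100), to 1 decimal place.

Rubidium pattern (n=3): 0.37589809 : 0.43485841 : 0.16768892 : 0.02155458
Element Qy pattern (n=1): 0.19128 : 0.80872
Convolve the two distributions (both contribute in 2-u steps):
  M: 0.37589809×0.19128 = 0.071902
  M+2: 0.37589809×0.80872 + 0.43485841×0.19128 = 0.387176
  M+4: 0.43485841×0.80872 + 0.16768892×0.19128 = 0.383754
  M+6: 0.16768892×0.80872 + 0.02155458×0.19128 = 0.139736
  M+8: 0.02155458×0.80872 = 0.017432
Scale to base peak (0.387176) = 100: 18.6 : 100.0 : 99.1 : 36.1 : 4.5

18.6 : 100.0 : 99.1 : 36.1 : 4.5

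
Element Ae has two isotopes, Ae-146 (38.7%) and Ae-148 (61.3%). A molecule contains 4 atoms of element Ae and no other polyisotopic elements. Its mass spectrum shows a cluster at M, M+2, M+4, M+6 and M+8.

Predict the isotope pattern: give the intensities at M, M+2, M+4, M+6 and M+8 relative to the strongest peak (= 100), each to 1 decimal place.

The 4 Ae atoms are independent, so intensities follow the terms of (0.387 + 0.613)^4.
P(M) = 0.387^4 = 0.022431
P(M+2) = 4 × 0.387^3 × 0.613^1 = 0.142119
P(M+4) = 6 × 0.387^2 × 0.613^2 = 0.337671
P(M+6) = 4 × 0.387^1 × 0.613^3 = 0.356576
P(M+8) = 0.613^4 = 0.141202
The M+6 peak is largest (0.356576); scaling to 100 gives 6.3 : 39.9 : 94.7 : 100.0 : 39.6.

6.3 : 39.9 : 94.7 : 100.0 : 39.6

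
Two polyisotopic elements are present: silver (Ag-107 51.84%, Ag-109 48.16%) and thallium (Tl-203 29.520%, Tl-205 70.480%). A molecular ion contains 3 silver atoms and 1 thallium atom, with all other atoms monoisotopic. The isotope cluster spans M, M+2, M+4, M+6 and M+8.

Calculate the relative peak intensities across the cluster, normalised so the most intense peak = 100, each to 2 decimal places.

Silver pattern (n=3): 0.13931407 : 0.38827347 : 0.36071085 : 0.11170161
Thallium pattern (n=1): 0.2952 : 0.7048
Convolve the two distributions (both contribute in 2-u steps):
  M: 0.13931407×0.2952 = 0.041126
  M+2: 0.13931407×0.7048 + 0.38827347×0.2952 = 0.212807
  M+4: 0.38827347×0.7048 + 0.36071085×0.2952 = 0.380137
  M+6: 0.36071085×0.7048 + 0.11170161×0.2952 = 0.287203
  M+8: 0.11170161×0.7048 = 0.078727
Scale to base peak (0.380137) = 100: 10.82 : 55.98 : 100.00 : 75.55 : 20.71

10.82 : 55.98 : 100.00 : 75.55 : 20.71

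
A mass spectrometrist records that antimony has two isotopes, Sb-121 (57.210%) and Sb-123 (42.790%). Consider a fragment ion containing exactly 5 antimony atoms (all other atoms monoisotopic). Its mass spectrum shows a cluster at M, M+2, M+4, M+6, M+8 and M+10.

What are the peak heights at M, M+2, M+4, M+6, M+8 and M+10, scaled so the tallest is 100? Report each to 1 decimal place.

17.9 : 66.8 : 100.0 : 74.8 : 28.0 : 4.2

Each Sb atom is independently Sb-121 (p = 0.57210) or Sb-123 (q = 0.42790); the cluster is the binomial expansion (p + q)^5.
P(M) = 0.57210^5 = 0.061286
P(M+2) = 5 × 0.57210^4 × 0.42790^1 = 0.229192
P(M+4) = 10 × 0.57210^3 × 0.42790^2 = 0.342847
P(M+6) = 10 × 0.57210^2 × 0.42790^3 = 0.256431
P(M+8) = 5 × 0.57210^1 × 0.42790^4 = 0.095898
P(M+10) = 0.42790^5 = 0.014345
The M+4 peak is largest (0.342847); scaling to 100 gives 17.9 : 66.8 : 100.0 : 74.8 : 28.0 : 4.2.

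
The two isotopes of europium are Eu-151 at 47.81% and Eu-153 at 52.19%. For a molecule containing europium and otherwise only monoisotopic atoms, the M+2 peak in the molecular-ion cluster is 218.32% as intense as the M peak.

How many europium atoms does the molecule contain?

For n independent Eu atoms, I(M+2)/I(M) = n · (abundance Eu-153) / (abundance Eu-151) = n · 0.5219/0.4781.
n = 2.1832 × 0.4781/0.5219 = 2.00 ≈ 2

2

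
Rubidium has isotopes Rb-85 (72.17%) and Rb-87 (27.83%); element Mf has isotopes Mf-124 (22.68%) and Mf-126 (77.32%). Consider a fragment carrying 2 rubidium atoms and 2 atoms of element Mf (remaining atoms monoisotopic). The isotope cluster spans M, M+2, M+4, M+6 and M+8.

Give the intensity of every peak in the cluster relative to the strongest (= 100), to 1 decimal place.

5.9 : 44.6 : 100.0 : 58.6 : 10.1

Rubidium pattern (n=2): 0.52085089 : 0.40169822 : 0.07745089
Element Mf pattern (n=2): 0.05143824 : 0.35072352 : 0.59783824
Convolve the two distributions (both contribute in 2-u steps):
  M: 0.52085089×0.05143824 = 0.026792
  M+2: 0.52085089×0.35072352 + 0.40169822×0.05143824 = 0.203337
  M+4: 0.52085089×0.59783824 + 0.40169822×0.35072352 + 0.07745089×0.05143824 = 0.456254
  M+6: 0.40169822×0.59783824 + 0.07745089×0.35072352 = 0.267314
  M+8: 0.07745089×0.59783824 = 0.046303
Scale to base peak (0.456254) = 100: 5.9 : 44.6 : 100.0 : 58.6 : 10.1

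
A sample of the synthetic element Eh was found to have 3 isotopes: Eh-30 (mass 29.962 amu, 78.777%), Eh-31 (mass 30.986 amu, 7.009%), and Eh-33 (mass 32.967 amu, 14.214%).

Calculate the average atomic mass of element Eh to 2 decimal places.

Ar = Σ fᵢ·mᵢ = 0.78777 × 29.962 + 0.07009 × 30.986 + 0.14214 × 32.967
= 23.6032 + 2.1718 + 4.6859 = 30.4609 amu

30.46 amu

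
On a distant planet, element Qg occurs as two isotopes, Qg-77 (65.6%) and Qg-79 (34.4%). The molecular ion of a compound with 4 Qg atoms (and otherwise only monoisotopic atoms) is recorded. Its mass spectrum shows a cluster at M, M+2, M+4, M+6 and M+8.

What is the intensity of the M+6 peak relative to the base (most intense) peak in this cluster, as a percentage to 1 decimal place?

Term probabilities: M 0.1852, M+2 0.3884, M+4 0.3055, M+6 0.1068, M+8 0.0140. Base peak = M+2.
P(M+2) = C(4,1) × 0.656^3 × 0.344^1 = 4 × 0.28230042 × 0.3440 = 0.388445 (base)
P(M+6) = C(4,3) × 0.656^1 × 0.344^3 = 4 × 0.6560 × 0.04070758 = 0.106817
Relative intensity = 0.106817 / 0.388445 × 100 = 27.5

27.5%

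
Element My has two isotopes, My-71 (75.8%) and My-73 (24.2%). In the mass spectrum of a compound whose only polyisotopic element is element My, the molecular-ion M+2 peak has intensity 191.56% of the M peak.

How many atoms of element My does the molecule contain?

The M+2/M ratio from n My atoms is n · q/p = n · 0.242/0.758.
n = 1.9156 × 0.758/0.242 = 6.00 ≈ 6

6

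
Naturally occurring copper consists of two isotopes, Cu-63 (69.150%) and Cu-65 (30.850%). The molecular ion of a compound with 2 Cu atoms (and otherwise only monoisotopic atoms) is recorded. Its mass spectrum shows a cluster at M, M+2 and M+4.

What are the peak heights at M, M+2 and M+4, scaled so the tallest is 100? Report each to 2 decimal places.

100.00 : 89.23 : 19.90

Each Cu atom is independently Cu-63 (p = 0.69150) or Cu-65 (q = 0.30850); the cluster is the binomial expansion (p + q)^2.
P(M) = 0.69150^2 = 0.478172
P(M+2) = 2 × 0.69150^1 × 0.30850^1 = 0.426656
P(M+4) = 0.30850^2 = 0.095172
The M peak is largest (0.478172); scaling to 100 gives 100.00 : 89.23 : 19.90.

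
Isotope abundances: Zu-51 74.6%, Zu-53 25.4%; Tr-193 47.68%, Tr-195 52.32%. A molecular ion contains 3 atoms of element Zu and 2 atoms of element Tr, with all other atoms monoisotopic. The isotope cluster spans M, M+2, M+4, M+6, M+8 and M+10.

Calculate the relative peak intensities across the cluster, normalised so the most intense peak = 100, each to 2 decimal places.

26.36 : 84.78 : 100.00 : 53.58 : 13.32 : 1.25

Element Zu pattern (n=3): 0.41516094 : 0.42406519 : 0.14438681 : 0.01638706
Element Tr pattern (n=2): 0.22733824 : 0.49892352 : 0.27373824
Convolve the two distributions (both contribute in 2-u steps):
  M: 0.41516094×0.22733824 = 0.094382
  M+2: 0.41516094×0.49892352 + 0.42406519×0.22733824 = 0.303540
  M+4: 0.41516094×0.27373824 + 0.42406519×0.49892352 + 0.14438681×0.22733824 = 0.358046
  M+6: 0.42406519×0.27373824 + 0.14438681×0.49892352 + 0.01638706×0.22733824 = 0.191846
  M+8: 0.14438681×0.27373824 + 0.01638706×0.49892352 = 0.047700
  M+10: 0.01638706×0.27373824 = 0.004486
Scale to base peak (0.358046) = 100: 26.36 : 84.78 : 100.00 : 53.58 : 13.32 : 1.25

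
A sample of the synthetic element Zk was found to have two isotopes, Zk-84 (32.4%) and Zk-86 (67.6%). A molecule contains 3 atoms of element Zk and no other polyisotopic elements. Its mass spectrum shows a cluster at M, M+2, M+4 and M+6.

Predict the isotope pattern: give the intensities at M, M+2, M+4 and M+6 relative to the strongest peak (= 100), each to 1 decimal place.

The 3 Zk atoms are independent, so intensities follow the terms of (0.324 + 0.676)^3.
P(M) = 0.324^3 = 0.034012
P(M+2) = 3 × 0.324^2 × 0.676^1 = 0.212891
P(M+4) = 3 × 0.324^1 × 0.676^2 = 0.444181
P(M+6) = 0.676^3 = 0.308916
The M+4 peak is largest (0.444181); scaling to 100 gives 7.7 : 47.9 : 100.0 : 69.5.

7.7 : 47.9 : 100.0 : 69.5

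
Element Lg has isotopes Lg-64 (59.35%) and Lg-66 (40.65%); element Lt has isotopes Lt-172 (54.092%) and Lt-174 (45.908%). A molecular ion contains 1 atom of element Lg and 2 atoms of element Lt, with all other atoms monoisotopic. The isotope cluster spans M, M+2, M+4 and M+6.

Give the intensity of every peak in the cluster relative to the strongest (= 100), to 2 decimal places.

41.98 : 100.00 : 79.04 : 20.71

Element Lg pattern (n=1): 0.5935 : 0.4065
Element Lt pattern (n=2): 0.29259445 : 0.49665111 : 0.21075445
Convolve the two distributions (both contribute in 2-u steps):
  M: 0.5935×0.29259445 = 0.173655
  M+2: 0.5935×0.49665111 + 0.4065×0.29259445 = 0.413702
  M+4: 0.5935×0.21075445 + 0.4065×0.49665111 = 0.326971
  M+6: 0.4065×0.21075445 = 0.085672
Scale to base peak (0.413702) = 100: 41.98 : 100.00 : 79.04 : 20.71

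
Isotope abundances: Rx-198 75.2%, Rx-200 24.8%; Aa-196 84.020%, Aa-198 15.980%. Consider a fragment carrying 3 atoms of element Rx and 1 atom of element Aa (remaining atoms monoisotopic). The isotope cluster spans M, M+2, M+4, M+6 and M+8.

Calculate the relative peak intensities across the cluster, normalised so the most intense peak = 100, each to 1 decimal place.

84.8 : 100.0 : 43.6 : 8.3 : 0.6

Element Rx pattern (n=3): 0.42525901 : 0.42073498 : 0.13875302 : 0.01525299
Element Aa pattern (n=1): 0.8402 : 0.1598
Convolve the two distributions (both contribute in 2-u steps):
  M: 0.42525901×0.8402 = 0.357303
  M+2: 0.42525901×0.1598 + 0.42073498×0.8402 = 0.421458
  M+4: 0.42073498×0.1598 + 0.13875302×0.8402 = 0.183814
  M+6: 0.13875302×0.1598 + 0.01525299×0.8402 = 0.034988
  M+8: 0.01525299×0.1598 = 0.002437
Scale to base peak (0.421458) = 100: 84.8 : 100.0 : 43.6 : 8.3 : 0.6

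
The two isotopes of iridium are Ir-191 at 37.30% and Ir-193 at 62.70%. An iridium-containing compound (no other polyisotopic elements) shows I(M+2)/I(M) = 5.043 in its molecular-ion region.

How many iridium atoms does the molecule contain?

With n Ir atoms, P(M+2)/P(M) = C(n,1)·p^(n−1)q / p^n = n·q/p = n · 0.6270/0.3730.
n = 5.043 × 0.3730/0.6270 = 3.00 ≈ 3

3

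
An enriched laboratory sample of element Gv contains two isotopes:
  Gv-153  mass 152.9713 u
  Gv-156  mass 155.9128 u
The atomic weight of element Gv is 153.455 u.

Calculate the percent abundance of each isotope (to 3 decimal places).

Gv-153: 83.556%, Gv-156: 16.444%

With x = fraction of Gv-153 (so Gv-156 is 1 − x):
152.9713·x + 155.9128·(1 − x) = 153.455
(152.9713 − 155.9128)·x = 153.455 − 155.9128
x = -2.4578 / -2.9415 = 0.83556 → 83.556% Gv-153, 16.444% Gv-156.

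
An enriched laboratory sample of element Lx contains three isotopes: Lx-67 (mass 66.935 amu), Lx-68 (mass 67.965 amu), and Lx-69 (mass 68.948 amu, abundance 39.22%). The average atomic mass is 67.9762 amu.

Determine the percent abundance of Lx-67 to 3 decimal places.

The remaining 60.78% is split between Lx-67 (fraction x) and Lx-68 (fraction 0.6078 − x).
Substituting: 66.935x + 67.965(0.6078 − x) = 40.9347944
(66.935 − 67.965)x = -0.3743326  ⇒  x = 0.36343, y = 0.24437
Lx-67: 36.343%, Lx-68: 24.437%.

36.343%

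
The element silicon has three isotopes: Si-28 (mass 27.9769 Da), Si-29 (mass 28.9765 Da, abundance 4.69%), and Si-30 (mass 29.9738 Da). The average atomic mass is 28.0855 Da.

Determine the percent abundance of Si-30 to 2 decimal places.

Let x and y be the fractions of Si-28 and Si-30. Then x + y = 1 − 0.0469 = 0.9531 and 27.9769x + 29.9738y = 28.0855 − 0.0469×28.9765 = 26.72650215.
Substituting: 27.9769x + 29.9738(0.9531 − x) = 26.72650215
(27.9769 − 29.9738)x = -1.84152663  ⇒  x = 0.92219, y = 0.03091
Si-28: 92.22%, Si-30: 3.09%.

3.09%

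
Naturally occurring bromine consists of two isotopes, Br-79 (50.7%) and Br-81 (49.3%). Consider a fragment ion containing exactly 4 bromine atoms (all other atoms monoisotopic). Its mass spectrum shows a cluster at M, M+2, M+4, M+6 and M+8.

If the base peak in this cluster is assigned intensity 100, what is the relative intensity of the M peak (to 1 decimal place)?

17.6

Binomial terms of (0.507 + 0.493)^4: M 0.0661, M+2 0.2570, M+4 0.3749, M+6 0.2430, M+8 0.0591 → M+4 is the base peak.
P(M+4) = C(4,2) × 0.507^2 × 0.493^2 = 6 × 0.257049 × 0.243049 = 0.374853 (base)
P(M) = C(4,0) × 0.507^4 × 0.493^0 = 1 × 0.06607419 × 1.0000 = 0.066074
Relative intensity = 0.066074 / 0.374853 × 100 = 17.6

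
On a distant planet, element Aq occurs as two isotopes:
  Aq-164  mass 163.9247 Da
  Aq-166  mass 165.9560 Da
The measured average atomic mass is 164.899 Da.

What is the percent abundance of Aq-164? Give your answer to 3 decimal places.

52.036%

Let x be the fractional abundance of Aq-164; then Aq-166 has abundance 1 − x.
163.9247·x + 165.9560·(1 − x) = 164.899
(163.9247 − 165.9560)·x = 164.899 − 165.9560
x = -1.0570 / -2.0313 = 0.52036 → 52.036% Aq-164, 47.964% Aq-166.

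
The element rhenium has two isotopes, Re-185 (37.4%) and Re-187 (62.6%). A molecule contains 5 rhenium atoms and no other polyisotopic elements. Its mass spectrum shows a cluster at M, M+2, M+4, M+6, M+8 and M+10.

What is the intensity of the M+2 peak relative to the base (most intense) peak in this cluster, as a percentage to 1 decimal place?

(0.374 + 0.626)^5 gives M 0.0073, M+2 0.0612, M+4 0.2050, M+6 0.3431, M+8 0.2872, M+10 0.0961; the largest is M+6.
P(M+6) = C(5,3) × 0.374^2 × 0.626^3 = 10 × 0.139876 × 0.24531438 = 0.343136 (base)
P(M+2) = C(5,1) × 0.374^4 × 0.626^1 = 5 × 0.0195653 × 0.6260 = 0.061239
Relative intensity = 0.061239 / 0.343136 × 100 = 17.8

17.8%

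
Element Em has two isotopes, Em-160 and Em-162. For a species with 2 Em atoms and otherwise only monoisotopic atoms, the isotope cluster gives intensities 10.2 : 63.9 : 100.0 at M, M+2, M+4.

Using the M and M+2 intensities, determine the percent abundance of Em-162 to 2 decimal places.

Let p = fractional abundance of Em-160. I(M+2)/I(M) = [C(2,1)·p^1·(1−p)] / p^2 = 2·(1−p)/p = 63.9/10.2 = 6.2647
(1−p)/p = 6.2647/2 = 3.1324  ⇒  p = 1/(1 + 3.1324) = 0.2420
Em-160: 24.20%, Em-162: 75.80%.

75.80%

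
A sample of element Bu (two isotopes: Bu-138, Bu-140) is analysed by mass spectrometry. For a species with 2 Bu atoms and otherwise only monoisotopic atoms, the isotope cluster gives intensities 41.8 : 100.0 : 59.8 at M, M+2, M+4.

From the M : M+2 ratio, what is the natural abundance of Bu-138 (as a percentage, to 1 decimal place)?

45.5%

Let p = fractional abundance of Bu-138. I(M+2)/I(M) = [C(2,1)·p^1·(1−p)] / p^2 = 2·(1−p)/p = 100.0/41.8 = 2.3923
(1−p)/p = 2.3923/2 = 1.1962  ⇒  p = 1/(1 + 1.1962) = 0.4553
Bu-138: 45.5%, Bu-140: 54.5%.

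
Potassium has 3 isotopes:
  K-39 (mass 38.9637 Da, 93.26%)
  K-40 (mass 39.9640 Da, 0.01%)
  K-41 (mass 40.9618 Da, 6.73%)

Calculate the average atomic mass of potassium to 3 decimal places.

39.098 Da

Average mass = Σ (abundance × isotope mass) = 0.9326 × 38.9637 + 0.0001 × 39.9640 + 0.0673 × 40.9618
= 36.33755 + 0.00400 + 2.75673 = 39.09828 Da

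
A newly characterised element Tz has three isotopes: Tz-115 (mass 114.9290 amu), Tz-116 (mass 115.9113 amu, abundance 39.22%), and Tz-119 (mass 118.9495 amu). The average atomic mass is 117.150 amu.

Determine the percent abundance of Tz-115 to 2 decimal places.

The remaining 60.78% is split between Tz-115 (fraction x) and Tz-119 (fraction 0.6078 − x).
Substituting: 114.9290x + 118.9495(0.6078 − x) = 71.68958814
(114.9290 − 118.9495)x = -0.60791796  ⇒  x = 0.15120, y = 0.45660
Tz-115: 15.12%, Tz-119: 45.66%.

15.12%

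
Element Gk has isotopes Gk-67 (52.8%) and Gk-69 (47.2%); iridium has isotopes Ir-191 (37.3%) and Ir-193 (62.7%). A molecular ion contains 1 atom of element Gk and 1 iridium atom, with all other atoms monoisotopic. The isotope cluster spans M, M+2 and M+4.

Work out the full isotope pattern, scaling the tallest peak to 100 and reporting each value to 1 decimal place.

Element Gk pattern (n=1): 0.5280 : 0.4720
Iridium pattern (n=1): 0.3730 : 0.6270
Convolve the two distributions (both contribute in 2-u steps):
  M: 0.5280×0.3730 = 0.196944
  M+2: 0.5280×0.6270 + 0.4720×0.3730 = 0.507112
  M+4: 0.4720×0.6270 = 0.295944
Scale to base peak (0.507112) = 100: 38.8 : 100.0 : 58.4

38.8 : 100.0 : 58.4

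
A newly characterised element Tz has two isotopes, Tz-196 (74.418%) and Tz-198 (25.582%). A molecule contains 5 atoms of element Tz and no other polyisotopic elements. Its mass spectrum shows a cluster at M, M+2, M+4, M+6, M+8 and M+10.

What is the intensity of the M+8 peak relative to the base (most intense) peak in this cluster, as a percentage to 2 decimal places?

4.06%

Term probabilities: M 0.2282, M+2 0.3923, M+4 0.2697, M+6 0.0927, M+8 0.0159, M+10 0.0011. Base peak = M+2.
P(M+2) = C(5,1) × 0.74418^4 × 0.25582^1 = 5 × 0.30669873 × 0.25582 = 0.392298 (base)
P(M+8) = C(5,4) × 0.74418^1 × 0.25582^4 = 5 × 0.74418 × 0.0042829 = 0.015936
Relative intensity = 0.015936 / 0.392298 × 100 = 4.06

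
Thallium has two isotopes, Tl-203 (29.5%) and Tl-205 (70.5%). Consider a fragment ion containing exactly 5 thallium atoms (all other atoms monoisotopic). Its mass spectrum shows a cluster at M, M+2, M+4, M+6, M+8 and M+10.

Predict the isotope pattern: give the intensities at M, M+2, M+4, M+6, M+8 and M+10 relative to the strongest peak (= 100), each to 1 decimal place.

0.6 : 7.3 : 35.0 : 83.7 : 100.0 : 47.8

Expanding (0.295 + 0.705)^5:
P(M) = 0.295^5 = 0.002234
P(M+2) = 5 × 0.295^4 × 0.705^1 = 0.026696
P(M+4) = 10 × 0.295^3 × 0.705^2 = 0.127598
P(M+6) = 10 × 0.295^2 × 0.705^3 = 0.304938
P(M+8) = 5 × 0.295^1 × 0.705^4 = 0.364375
P(M+10) = 0.705^5 = 0.174159
The M+8 peak is largest (0.364375); scaling to 100 gives 0.6 : 7.3 : 35.0 : 83.7 : 100.0 : 47.8.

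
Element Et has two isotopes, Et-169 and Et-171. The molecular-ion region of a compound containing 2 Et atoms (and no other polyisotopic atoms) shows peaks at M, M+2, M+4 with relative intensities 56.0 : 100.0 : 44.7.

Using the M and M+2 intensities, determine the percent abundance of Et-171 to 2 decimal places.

47.17%

Let p = fractional abundance of Et-169. I(M+2)/I(M) = [C(2,1)·p^1·(1−p)] / p^2 = 2·(1−p)/p = 100.0/56.0 = 1.7857
(1−p)/p = 1.7857/2 = 0.8929  ⇒  p = 1/(1 + 0.8929) = 0.5283
Et-169: 52.83%, Et-171: 47.17%.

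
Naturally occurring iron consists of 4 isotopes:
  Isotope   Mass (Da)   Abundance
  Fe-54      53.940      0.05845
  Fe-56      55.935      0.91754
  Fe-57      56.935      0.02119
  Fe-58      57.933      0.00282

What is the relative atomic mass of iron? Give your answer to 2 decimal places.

55.85 Da

The abundance-weighted mean is 0.05845 × 53.940 + 0.91754 × 55.935 + 0.02119 × 56.935 + 0.00282 × 57.933
= 3.1528 + 51.3226 + 1.2065 + 0.1634 = 55.8453 Da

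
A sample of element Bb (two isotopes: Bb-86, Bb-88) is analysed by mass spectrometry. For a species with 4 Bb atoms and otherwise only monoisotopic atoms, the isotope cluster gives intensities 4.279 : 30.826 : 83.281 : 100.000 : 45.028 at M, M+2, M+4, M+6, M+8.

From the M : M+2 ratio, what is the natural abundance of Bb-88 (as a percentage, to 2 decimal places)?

64.30%

Write p for the Bb-86 fraction. I(M+2)/I(M) = [C(4,1)·p^3·(1−p)] / p^4 = 4·(1−p)/p = 30.826/4.279 = 7.2040
(1−p)/p = 7.2040/4 = 1.8010  ⇒  p = 1/(1 + 1.8010) = 0.3570
Bb-86: 35.70%, Bb-88: 64.30%.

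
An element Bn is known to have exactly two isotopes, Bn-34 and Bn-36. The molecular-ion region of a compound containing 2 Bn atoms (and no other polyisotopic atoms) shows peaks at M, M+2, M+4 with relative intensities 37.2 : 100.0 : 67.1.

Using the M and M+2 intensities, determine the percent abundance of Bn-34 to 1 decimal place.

Write p for the Bn-34 fraction. I(M+2)/I(M) = [C(2,1)·p^1·(1−p)] / p^2 = 2·(1−p)/p = 100.0/37.2 = 2.6882
(1−p)/p = 2.6882/2 = 1.3441  ⇒  p = 1/(1 + 1.3441) = 0.4266
Bn-34: 42.7%, Bn-36: 57.3%.

42.7%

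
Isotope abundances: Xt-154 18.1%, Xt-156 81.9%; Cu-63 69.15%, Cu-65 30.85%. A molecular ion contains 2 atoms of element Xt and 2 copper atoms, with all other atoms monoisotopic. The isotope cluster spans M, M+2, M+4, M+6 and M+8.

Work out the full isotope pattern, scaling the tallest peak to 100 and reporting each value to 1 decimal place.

3.5 : 34.6 : 100.0 : 69.8 : 14.2

Element Xt pattern (n=2): 0.032761 : 0.296478 : 0.670761
Copper pattern (n=2): 0.47817225 : 0.4266555 : 0.09517225
Convolve the two distributions (both contribute in 2-u steps):
  M: 0.032761×0.47817225 = 0.015665
  M+2: 0.032761×0.4266555 + 0.296478×0.47817225 = 0.155745
  M+4: 0.032761×0.09517225 + 0.296478×0.4266555 + 0.670761×0.47817225 = 0.450351
  M+6: 0.296478×0.09517225 + 0.670761×0.4266555 = 0.314400
  M+8: 0.670761×0.09517225 = 0.063838
Scale to base peak (0.450351) = 100: 3.5 : 34.6 : 100.0 : 69.8 : 14.2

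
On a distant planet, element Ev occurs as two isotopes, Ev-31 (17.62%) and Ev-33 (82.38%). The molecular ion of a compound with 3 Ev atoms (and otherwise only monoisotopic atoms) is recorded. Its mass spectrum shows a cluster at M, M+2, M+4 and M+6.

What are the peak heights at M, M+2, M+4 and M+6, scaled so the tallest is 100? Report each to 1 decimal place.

Expanding (0.1762 + 0.8238)^3:
P(M) = 0.1762^3 = 0.005470
P(M+2) = 3 × 0.1762^2 × 0.8238^1 = 0.076728
P(M+4) = 3 × 0.1762^1 × 0.8238^2 = 0.358733
P(M+6) = 0.8238^3 = 0.559069
The M+6 peak is largest (0.559069); scaling to 100 gives 1.0 : 13.7 : 64.2 : 100.0.

1.0 : 13.7 : 64.2 : 100.0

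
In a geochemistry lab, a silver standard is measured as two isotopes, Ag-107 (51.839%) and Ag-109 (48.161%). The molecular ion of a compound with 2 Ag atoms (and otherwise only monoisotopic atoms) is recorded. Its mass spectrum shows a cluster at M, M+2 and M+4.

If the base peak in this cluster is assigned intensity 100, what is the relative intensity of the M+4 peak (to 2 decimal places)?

Term probabilities: M 0.2687, M+2 0.4993, M+4 0.2319. Base peak = M+2.
P(M+2) = C(2,1) × 0.51839^1 × 0.48161^1 = 2 × 0.51839 × 0.48161 = 0.499324 (base)
P(M+4) = C(2,2) × 0.51839^0 × 0.48161^2 = 1 × 1.0000 × 0.23194819 = 0.231948
Relative intensity = 0.231948 / 0.499324 × 100 = 46.45

46.45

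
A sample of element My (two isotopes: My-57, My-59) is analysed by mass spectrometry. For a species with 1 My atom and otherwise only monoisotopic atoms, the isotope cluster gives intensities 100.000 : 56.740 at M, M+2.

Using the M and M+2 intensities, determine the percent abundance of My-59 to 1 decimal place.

Let p = fractional abundance of My-57. I(M+2)/I(M) = [C(1,1)·p^0·(1−p)] / p^1 = 1·(1−p)/p = 56.740/100.000 = 0.5674
(1−p)/p = 0.5674/1 = 0.5674  ⇒  p = 1/(1 + 0.5674) = 0.6380
My-57: 63.8%, My-59: 36.2%.

36.2%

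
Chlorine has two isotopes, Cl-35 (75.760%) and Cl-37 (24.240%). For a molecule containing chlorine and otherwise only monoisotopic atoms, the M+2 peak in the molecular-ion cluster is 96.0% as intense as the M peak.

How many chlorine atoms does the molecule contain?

With n Cl atoms, P(M+2)/P(M) = C(n,1)·p^(n−1)q / p^n = n·q/p = n · 0.24240/0.75760.
n = 0.960 × 0.75760/0.24240 = 3.00 ≈ 3

3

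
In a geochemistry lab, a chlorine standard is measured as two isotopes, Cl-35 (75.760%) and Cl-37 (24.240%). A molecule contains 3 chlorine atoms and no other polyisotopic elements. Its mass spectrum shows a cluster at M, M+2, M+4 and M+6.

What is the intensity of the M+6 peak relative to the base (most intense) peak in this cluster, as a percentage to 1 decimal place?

(0.75760 + 0.24240)^3 gives M 0.4348, M+2 0.4174, M+4 0.1335, M+6 0.0142; the largest is M.
P(M) = C(3,0) × 0.75760^3 × 0.24240^0 = 1 × 0.4348304 × 1.0000 = 0.434830 (base)
P(M+6) = C(3,3) × 0.75760^0 × 0.24240^3 = 1 × 1.0000 × 0.01424288 = 0.014243
Relative intensity = 0.014243 / 0.434830 × 100 = 3.3

3.3%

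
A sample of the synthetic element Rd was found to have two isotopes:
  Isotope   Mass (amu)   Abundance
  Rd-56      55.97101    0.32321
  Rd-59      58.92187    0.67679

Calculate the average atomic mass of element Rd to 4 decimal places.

57.9681 amu

Ar = Σ fᵢ·mᵢ = 0.32321 × 55.97101 + 0.67679 × 58.92187
= 18.090390 + 39.877732 = 57.968122 amu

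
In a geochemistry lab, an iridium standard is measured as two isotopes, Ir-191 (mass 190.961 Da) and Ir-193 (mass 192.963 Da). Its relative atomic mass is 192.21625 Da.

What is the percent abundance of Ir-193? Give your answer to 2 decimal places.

62.70%

Let x be the fractional abundance of Ir-191; then Ir-193 has abundance 1 − x.
190.961·x + 192.963·(1 − x) = 192.21625
(190.961 − 192.963)·x = 192.21625 − 192.963
x = -0.74675 / -2.002 = 0.37300 → 37.30% Ir-191, 62.70% Ir-193.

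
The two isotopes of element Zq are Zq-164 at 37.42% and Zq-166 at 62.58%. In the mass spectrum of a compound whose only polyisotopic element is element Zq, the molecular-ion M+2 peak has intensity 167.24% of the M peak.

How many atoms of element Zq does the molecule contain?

1

For n independent Zq atoms, I(M+2)/I(M) = n · (abundance Zq-166) / (abundance Zq-164) = n · 0.6258/0.3742.
n = 1.6724 × 0.3742/0.6258 = 1.00 ≈ 1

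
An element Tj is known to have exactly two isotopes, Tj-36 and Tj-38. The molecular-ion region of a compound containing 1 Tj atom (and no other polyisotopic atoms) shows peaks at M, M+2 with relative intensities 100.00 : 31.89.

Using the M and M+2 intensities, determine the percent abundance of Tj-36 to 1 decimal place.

75.8%

Write p for the Tj-36 fraction. I(M+2)/I(M) = [C(1,1)·p^0·(1−p)] / p^1 = 1·(1−p)/p = 31.89/100.00 = 0.3189
(1−p)/p = 0.3189/1 = 0.3189  ⇒  p = 1/(1 + 0.3189) = 0.7582
Tj-36: 75.8%, Tj-38: 24.2%.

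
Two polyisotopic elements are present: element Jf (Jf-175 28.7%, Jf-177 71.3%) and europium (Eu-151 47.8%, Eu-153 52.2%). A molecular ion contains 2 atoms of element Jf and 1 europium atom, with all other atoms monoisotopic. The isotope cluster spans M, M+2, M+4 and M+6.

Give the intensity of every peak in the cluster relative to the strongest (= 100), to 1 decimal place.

8.6 : 52.3 : 100.0 : 58.1

Element Jf pattern (n=2): 0.082369 : 0.409262 : 0.508369
Europium pattern (n=1): 0.4780 : 0.5220
Convolve the two distributions (both contribute in 2-u steps):
  M: 0.082369×0.4780 = 0.039372
  M+2: 0.082369×0.5220 + 0.409262×0.4780 = 0.238624
  M+4: 0.409262×0.5220 + 0.508369×0.4780 = 0.456635
  M+6: 0.508369×0.5220 = 0.265369
Scale to base peak (0.456635) = 100: 8.6 : 52.3 : 100.0 : 58.1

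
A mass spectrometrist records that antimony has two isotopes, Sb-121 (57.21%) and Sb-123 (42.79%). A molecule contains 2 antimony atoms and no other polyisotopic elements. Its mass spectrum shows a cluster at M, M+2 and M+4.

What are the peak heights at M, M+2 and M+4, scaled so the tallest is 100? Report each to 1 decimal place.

Each Sb atom is independently Sb-121 (p = 0.5721) or Sb-123 (q = 0.4279); the cluster is the binomial expansion (p + q)^2.
P(M) = 0.5721^2 = 0.327298
P(M+2) = 2 × 0.5721^1 × 0.4279^1 = 0.489603
P(M+4) = 0.4279^2 = 0.183098
The M+2 peak is largest (0.489603); scaling to 100 gives 66.8 : 100.0 : 37.4.

66.8 : 100.0 : 37.4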